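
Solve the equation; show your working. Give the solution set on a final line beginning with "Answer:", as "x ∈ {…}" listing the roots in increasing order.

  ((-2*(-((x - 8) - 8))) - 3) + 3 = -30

Step 1. [((-2*(-((x - 8) - 8))) - 3) + 3 = -30] subtract 3: x sits inside (… + 3). So sub: (-2*(-((x - 8) - 8))) - 3 = -33.
Step 2. [(-2*(-((x - 8) - 8))) - 3 = -33] 3 comes off first (add 3). So sub: -2*(-((x - 8) - 8)) = -30.
Step 3. [-2*(-((x - 8) - 8)) = -30] leading coefficient -2: divide by -2. So div: -((x - 8) - 8) = 15.
Step 4. [-((x - 8) - 8) = 15] leading − — multiply by −1, so neg: (x - 8) - 8 = -15.
Step 5. [(x - 8) - 8 = -15] -8 is outermost — add 8 both sides. So sub: x - 8 = -7.
Step 6. [x - 8 = -7] peel the -8: add 8 from each side ⇒ sub: x = 1.

Answer: x ∈ {1}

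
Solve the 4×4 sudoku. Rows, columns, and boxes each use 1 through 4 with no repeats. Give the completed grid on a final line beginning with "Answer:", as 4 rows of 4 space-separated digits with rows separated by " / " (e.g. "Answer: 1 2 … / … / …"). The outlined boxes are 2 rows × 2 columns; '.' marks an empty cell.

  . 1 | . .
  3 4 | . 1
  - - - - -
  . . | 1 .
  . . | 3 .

Step 1. [r4c2∈{2}] only 2 remains possible at r4c2. So r4c2=2.
Step 2. [r4c4∈{4}] r4c4 has the single candidate 4, so r4c4=4.
Step 3. [r2c3∈{2}] r2c3's peers cover all but 2 ⇒ r2c3=2.
Step 4. [r1c4∈{3}] r1c4's peers cover all but 3, so r1c4=3.
Step 5. [r1c3∈{4}] only 4 remains possible at r1c3. So r1c3=4.
Step 6. [r3c2∈{3}] only 3 remains possible at r3c2 ⇒ r3c2=3.
Step 7. [r3c1∈{4}] r3c1 has the single candidate 4. So r3c1=4.
Step 8. [r4c1∈{1}] r4c1's peers cover all but 1 ⇒ r4c1=1.
Step 9. [r1c1∈{2}] r1c1 is down to just 2. So r1c1=2.
Step 10. [r3c4∈{2}] r3c4 has the single candidate 2. So r3c4=2.

Answer: 2 1 4 3 / 3 4 2 1 / 4 3 1 2 / 1 2 3 4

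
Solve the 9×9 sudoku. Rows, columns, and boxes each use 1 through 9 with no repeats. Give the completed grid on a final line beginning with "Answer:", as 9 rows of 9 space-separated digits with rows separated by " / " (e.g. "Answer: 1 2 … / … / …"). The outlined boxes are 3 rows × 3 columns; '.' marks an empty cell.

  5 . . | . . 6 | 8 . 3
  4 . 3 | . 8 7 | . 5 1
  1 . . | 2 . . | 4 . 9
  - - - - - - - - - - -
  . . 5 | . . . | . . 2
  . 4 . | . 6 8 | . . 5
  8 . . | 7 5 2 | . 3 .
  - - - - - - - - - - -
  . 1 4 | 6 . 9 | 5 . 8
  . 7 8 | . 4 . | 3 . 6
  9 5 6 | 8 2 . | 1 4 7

Step 1. [r4c2∈{3,6,9}] r4c2 is the only open cell in col 2 admitting 3. So r4c2=3.
Step 2. [r2c4∈{9}] only 9 remains possible at r2c4, so r2c4=9.
Step 3. [r4c8∈{1,6,7,8,9}] across row 4, 8 lands solely at r4c8 ⇒ r4c8=8.
Step 4. [r5c8∈{1,7,9}] col 8 places 1 nowhere but r5c8, so r5c8=1.
Step 5. [r3c8∈{6,7}] across col 8, 6 lands solely at r3c8. So r3c8=6.
Step 6. [r4c1∈{6,7}] r4c1 is the only open cell in col 1 admitting 6, so r4c1=6.
Step 7. [r6c2∈{9}] r6c2's peers cover all but 9. So r6c2=9.
Step 8. [r1c2∈{2}] r1c2 has the single candidate 2 ⇒ r1c2=2.
Step 9. [r5c1∈{2,7}] across col 1, 7 lands solely at r5c1 ⇒ r5c1=7.
Step 10. [r1c5∈{1}] only 1 remains possible at r1c5. So r1c5=1.
Step 11. [r8c1∈{2}] only 2 remains possible at r8c1, so r8c1=2.
Step 12. [r9c6∈{3}] nothing but 3 survives at r9c6, so r9c6=3.
Step 13. [r4c6∈{1,4}] col 6 places 4 nowhere but r4c6, so r4c6=4.
Step 14. [r8c6∈{1,5}] across col 6, 1 lands solely at r8c6. So r8c6=1.
Step 15. [r4c7∈{7,9}] in row 4, 7 fits only at r4c7 ⇒ r4c7=7.
Step 16. [r1c8∈{7}] only 7 remains possible at r1c8 ⇒ r1c8=7.
Step 17. [r5c3∈{2}] r5c3's peers cover all but 2, so r5c3=2.
Step 18. [r4c4∈{1}] only 1 remains possible at r4c4. So r4c4=1.
Step 19. [r8c4∈{5}] r8c4 has the single candidate 5, so r8c4=5.
Step 20. [r5c4∈{3}] r5c4's peers cover all but 3. So r5c4=3.
Step 21. [r5c7∈{9}] r5c7's peers cover all but 9, so r5c7=9.
Step 22. [r3c3∈{7}] only 7 remains possible at r3c3 ⇒ r3c3=7.
Step 23. [r6c3∈{1}] r6c3 has the single candidate 1, so r6c3=1.
Step 24. [r3c2∈{8}] r3c2 is down to just 8, so r3c2=8.
Step 25. [r3c6∈{5}] r3c6 is down to just 5. So r3c6=5.
Step 26. [r2c2∈{6}] only 6 remains possible at r2c2 ⇒ r2c2=6.
Step 27. [r4c5∈{9}] r4c5's peers cover all but 9. So r4c5=9.
Step 28. [r6c9∈{4}] r6c9 has the single candidate 4. So r6c9=4.
Step 29. [r1c3∈{9}] r1c3 is down to just 9, so r1c3=9.
Step 30. [r2c7∈{2}] nothing but 2 survives at r2c7 ⇒ r2c7=2.
Step 31. [r1c4∈{4}] r1c4 is down to just 4 ⇒ r1c4=4.
Step 32. [r6c7∈{6}] r6c7 is down to just 6. So r6c7=6.
Step 33. [r3c5∈{3}] r3c5 is down to just 3 ⇒ r3c5=3.
Step 34. [r7c5∈{7}] r7c5 is down to just 7 ⇒ r7c5=7.
Step 35. [r8c8∈{9}] r8c8 is down to just 9, so r8c8=9.
Step 36. [r7c1∈{3}] r7c1 has the single candidate 3. So r7c1=3.
Step 37. [r7c8∈{2}] r7c8 is down to just 2, so r7c8=2.

Answer: 5 2 9 4 1 6 8 7 3 / 4 6 3 9 8 7 2 5 1 / 1 8 7 2 3 5 4 6 9 / 6 3 5 1 9 4 7 8 2 / 7 4 2 3 6 8 9 1 5 / 8 9 1 7 5 2 6 3 4 / 3 1 4 6 7 9 5 2 8 / 2 7 8 5 4 1 3 9 6 / 9 5 6 8 2 3 1 4 7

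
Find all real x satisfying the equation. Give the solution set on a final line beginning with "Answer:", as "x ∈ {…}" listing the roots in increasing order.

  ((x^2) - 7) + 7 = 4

Step 1. [((x^2) - 7) + 7 = 4] subtract 7: x sits inside (… + 7). So sub: (x^2) - 7 = -3.
Step 2. [(x^2) - 7 = -3] add 7: x sits inside (… - 7) ⇒ sub: x^2 = 4.
Step 3. [x^2 = 4] √ both sides: 4 ≥ 0 gives two branches ⇒ sqrt: x = 2 or -2.

Answer: x ∈ {-2, 2}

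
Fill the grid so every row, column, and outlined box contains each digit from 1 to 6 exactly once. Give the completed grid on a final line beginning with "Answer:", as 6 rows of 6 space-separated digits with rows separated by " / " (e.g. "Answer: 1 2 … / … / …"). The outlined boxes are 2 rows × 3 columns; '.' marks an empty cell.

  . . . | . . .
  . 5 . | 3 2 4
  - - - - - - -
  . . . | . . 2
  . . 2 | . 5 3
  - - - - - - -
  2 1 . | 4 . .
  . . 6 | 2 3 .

Step 1. [r3c5∈{1,4,6}] col 5 places 4 nowhere but r3c5. So r3c5=4.
Step 2. [r2c1∈{1,6}] across row 2, 6 lands solely at r2c1, so r2c1=6.
Step 3. [r1c5∈{1,6}] col 5 places 1 nowhere but r1c5 ⇒ r1c5=1.
Step 4. [r5c3∈{3,5}] row 5 places 3 nowhere but r5c3. So r5c3=3.
Step 5. [r5c6∈{5,6}] across row 5, 5 lands solely at r5c6 ⇒ r5c6=5.
Step 6. [r6c2∈{4}] nothing but 4 survives at r6c2. So r6c2=4.
Step 7. [r4c1∈{1,4}] in row 4, 4 fits only at r4c1. So r4c1=4.
Step 8. [r3c1∈{1,3,5}] r3c1 is the only open cell in col 1 admitting 1 ⇒ r3c1=1.
Step 9. [r3c4∈{6}] r3c4 has the single candidate 6. So r3c4=6.
Step 10. [r1c1∈{3}] r1c1's peers cover all but 3. So r1c1=3.
Step 11. [r6c6∈{1}] r6c6 is down to just 1. So r6c6=1.
Step 12. [r5c5∈{6}] nothing but 6 survives at r5c5 ⇒ r5c5=6.
Step 13. [r6c1∈{5}] r6c1's peers cover all but 5. So r6c1=5.
Step 14. [r4c2∈{6}] r4c2's peers cover all but 6. So r4c2=6.
Step 15. [r1c4∈{5}] r1c4 is down to just 5. So r1c4=5.
Step 16. [r1c2∈{2}] r1c2 has the single candidate 2. So r1c2=2.
Step 17. [r2c3∈{1}] r2c3 is down to just 1 ⇒ r2c3=1.
Step 18. [r3c3∈{5}] r3c3 has the single candidate 5, so r3c3=5.
Step 19. [r1c6∈{6}] nothing but 6 survives at r1c6, so r1c6=6.
Step 20. [r3c2∈{3}] nothing but 3 survives at r3c2, so r3c2=3.
Step 21. [r4c4∈{1}] r4c4 has the single candidate 1 ⇒ r4c4=1.
Step 22. [r1c3∈{4}] only 4 remains possible at r1c3. So r1c3=4.

Answer: 3 2 4 5 1 6 / 6 5 1 3 2 4 / 1 3 5 6 4 2 / 4 6 2 1 5 3 / 2 1 3 4 6 5 / 5 4 6 2 3 1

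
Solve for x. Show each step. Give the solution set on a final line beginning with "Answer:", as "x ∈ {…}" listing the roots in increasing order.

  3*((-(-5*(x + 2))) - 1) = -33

Step 1. [3*((-(-5*(x + 2))) - 1) = -33] leading coefficient 3: divide by 3 ⇒ div: (-(-5*(x + 2))) - 1 = -11.
Step 2. [(-(-5*(x + 2))) - 1 = -11] -1 is outermost — add 1 both sides, so sub: -(-5*(x + 2)) = -10.
Step 3. [-(-5*(x + 2)) = -10] leading − — multiply by −1 ⇒ neg: -5*(x + 2) = 10.
Step 4. [-5*(x + 2) = 10] leading coefficient -5: divide by -5 ⇒ div: x + 2 = -2.
Step 5. [x + 2 = -2] 2 comes off first (subtract 2) ⇒ sub: x = -4.

Answer: x ∈ {-4}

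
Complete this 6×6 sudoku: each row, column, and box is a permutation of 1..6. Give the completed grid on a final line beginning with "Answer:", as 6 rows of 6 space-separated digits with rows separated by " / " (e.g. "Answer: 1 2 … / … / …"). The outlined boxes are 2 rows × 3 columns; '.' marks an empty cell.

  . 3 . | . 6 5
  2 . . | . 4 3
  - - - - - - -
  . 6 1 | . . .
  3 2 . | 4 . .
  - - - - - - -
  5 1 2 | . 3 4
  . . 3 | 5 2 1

Step 1. [r1c1∈{1,4}] across col 1, 1 lands solely at r1c1 ⇒ r1c1=1.
Step 2. [r4c3∈{5}] r4c3 is down to just 5, so r4c3=5.
Step 3. [r3c4∈{2,3}] row 3 places 3 nowhere but r3c4 ⇒ r3c4=3.
Step 4. [r6c1∈{4,6}] across row 6, 6 lands solely at r6c1. So r6c1=6.
Step 5. [r4c5∈{1}] nothing but 1 survives at r4c5, so r4c5=1.
Step 6. [r1c3∈{4}] r1c3 is down to just 4 ⇒ r1c3=4.
Step 7. [r2c3∈{6}] r2c3's peers cover all but 6. So r2c3=6.
Step 8. [r2c4∈{1}] only 1 remains possible at r2c4. So r2c4=1.
Step 9. [r1c4∈{2}] r1c4 is down to just 2, so r1c4=2.
Step 10. [r3c6∈{2}] nothing but 2 survives at r3c6, so r3c6=2.
Step 11. [r4c6∈{6}] nothing but 6 survives at r4c6, so r4c6=6.
Step 12. [r3c1∈{4}] only 4 remains possible at r3c1, so r3c1=4.
Step 13. [r3c5∈{5}] nothing but 5 survives at r3c5. So r3c5=5.
Step 14. [r2c2∈{5}] only 5 remains possible at r2c2. So r2c2=5.
Step 15. [r5c4∈{6}] r5c4 is down to just 6, so r5c4=6.
Step 16. [r6c2∈{4}] only 4 remains possible at r6c2 ⇒ r6c2=4.

Answer: 1 3 4 2 6 5 / 2 5 6 1 4 3 / 4 6 1 3 5 2 / 3 2 5 4 1 6 / 5 1 2 6 3 4 / 6 4 3 5 2 1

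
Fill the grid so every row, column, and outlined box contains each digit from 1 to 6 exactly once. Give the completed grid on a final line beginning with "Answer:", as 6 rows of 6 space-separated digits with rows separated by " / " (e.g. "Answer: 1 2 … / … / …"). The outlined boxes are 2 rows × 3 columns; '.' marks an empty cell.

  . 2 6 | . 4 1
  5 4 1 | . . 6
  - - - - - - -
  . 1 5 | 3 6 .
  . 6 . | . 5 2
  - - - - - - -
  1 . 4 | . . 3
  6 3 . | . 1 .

Step 1. [r2c4∈{2}] r2c4 is down to just 2 ⇒ r2c4=2.
Step 2. [r6c6∈{4,5}] across col 6, 5 lands solely at r6c6 ⇒ r6c6=5.
Step 3. [r3c6∈{4}] nothing but 4 survives at r3c6. So r3c6=4.
Step 4. [r4c1∈{3,4}] r4c1 is the only open cell in row 4 admitting 4, so r4c1=4.
Step 5. [r5c4∈{6}] r5c4 is down to just 6, so r5c4=6.
Step 6. [r6c3∈{2}] only 2 remains possible at r6c3. So r6c3=2.
Step 7. [r1c1∈{3}] r1c1 is down to just 3 ⇒ r1c1=3.
Step 8. [r1c4∈{5}] r1c4 has the single candidate 5. So r1c4=5.
Step 9. [r4c3∈{3}] r4c3's peers cover all but 3. So r4c3=3.
Step 10. [r2c5∈{3}] nothing but 3 survives at r2c5, so r2c5=3.
Step 11. [r5c5∈{2}] nothing but 2 survives at r5c5, so r5c5=2.
Step 12. [r5c2∈{5}] only 5 remains possible at r5c2. So r5c2=5.
Step 13. [r4c4∈{1}] r4c4 is down to just 1. So r4c4=1.
Step 14. [r6c4∈{4}] nothing but 4 survives at r6c4. So r6c4=4.
Step 15. [r3c1∈{2}] r3c1 is down to just 2 ⇒ r3c1=2.

Answer: 3 2 6 5 4 1 / 5 4 1 2 3 6 / 2 1 5 3 6 4 / 4 6 3 1 5 2 / 1 5 4 6 2 3 / 6 3 2 4 1 5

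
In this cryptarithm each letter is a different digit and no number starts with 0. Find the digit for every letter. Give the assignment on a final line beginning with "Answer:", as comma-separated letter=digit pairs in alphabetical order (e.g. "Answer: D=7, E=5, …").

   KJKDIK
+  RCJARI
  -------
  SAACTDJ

Step 1. [S] S is the leading digit of a 7-digit sum of two 6-digit numbers; the final carry is exactly 1. So S=1.
Step 2. [col 1: K + I ≡ J (mod 10)] no forcing yet in column 1 (carry-in 0); K=6 is free and consistent — try it. So K=6.
Step 3. [col 1: K + I ≡ J (mod 10)] column 1 (K + I ≡ J (mod 10), carry-in 0) doesn't pin J yet; pick J=8 and continue ⇒ J=8.
Step 4. [col 1: K + I ≡ J (mod 10)] column 1: given K=6, J=8, carry-in 0, and digits 1,6,8 already taken and all letters distinct, K+I≡J (mod 10) forces I=2. So I=2.
Step 5. [col 2: I + R ≡ D (mod 10)] R=7 is one option consistent with column 2 (I + R ≡ D (mod 10), carry-in 0) — take it, so R=7.
Step 6. [col 2: I + R ≡ D (mod 10)] from column 2 (I=2, R=7, carry-in 0, digits 1,2,6,7,8 already taken and all letters distinct): D must equal 9 ⇒ D=9.
Step 7. [col 3: D + A ≡ T (mod 10)] column 3 (D + A ≡ T (mod 10), carry-in 0) doesn't pin A yet; pick A=4 and continue ⇒ A=4.
Step 8. [col 3: D + A ≡ T (mod 10)] column 3: given D=9, A=4, carry-in 0, and digits 1,2,4,6,7,8,9 already taken and all letters distinct, D+A≡T (mod 10) forces T=3, so T=3.
Step 9. [col 4: K + J ≡ C (mod 10)] in column 4 we have K+J≡C with carry-in 1; given K=6, J=8 and digits 1,2,3,4,6,7,8,9 already taken and all letters distinct, that pins C to 5 ⇒ C=5.

Answer: A=4, C=5, D=9, I=2, J=8, K=6, R=7, S=1, T=3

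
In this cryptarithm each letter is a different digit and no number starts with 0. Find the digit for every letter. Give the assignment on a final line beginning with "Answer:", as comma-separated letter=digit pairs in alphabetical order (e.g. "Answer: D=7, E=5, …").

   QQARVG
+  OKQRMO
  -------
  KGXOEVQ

Step 1. [col 1: G + O ≡ Q (mod 10)] no forcing yet in column 1 (carry-in 0); G=2 is free and consistent — try it, so G=2.
Step 2. [K] K is the leading digit of a 7-digit sum of two 6-digit numbers; the final carry is exactly 1, so K=1.
Step 3. [col 1: G + O ≡ Q (mod 10)] O=5 is one option consistent with column 1 (G + O ≡ Q (mod 10), carry-in 0) — take it, so O=5.
Step 4. [col 1: G + O ≡ Q (mod 10)] column 1 reads G+O+carry(0)=Q with G=2, O=5; with digits 1,2,5 already taken and all letters distinct, the only value for Q is 7 ⇒ Q=7.
Step 5. [col 2: V + M ≡ V (mod 10)] column 2: given nothing yet, carry-in 0, and digits 1,2,5,7 already taken and all letters distinct, V+M≡V (mod 10) forces M=0, so M=0.
Step 6. [col 2: V + M ≡ V (mod 10)] V=4 is one option consistent with column 2 (V + M ≡ V (mod 10), carry-in 0) — take it ⇒ V=4.
Step 7. [col 3: R + R ≡ E (mod 10)] several values work for E in column 3 (R + R ≡ E (mod 10), carry-in 0); try E=6 ⇒ E=6.
Step 8. [col 3: R + R ≡ E (mod 10)] column 3 (R + R ≡ E (mod 10), carry-in 0) doesn't pin R yet; pick R=3 and continue, so R=3.
Step 9. [col 4: A + Q ≡ O (mod 10)] column 4 reads A+Q+carry(0)=O with Q=7, O=5; with digits 0,1,2,3,4,5,6,7 already taken and all letters distinct, the only value for A is 8, so A=8.
Step 10. [col 5: Q + K ≡ X (mod 10)] column 5: given Q=7, K=1, carry-in 1, and digits 0,1,2,3,4,5,6,7,8 already taken and all letters distinct, Q+K≡X (mod 10) forces X=9, so X=9.

Answer: A=8, E=6, G=2, K=1, M=0, O=5, Q=7, R=3, V=4, X=9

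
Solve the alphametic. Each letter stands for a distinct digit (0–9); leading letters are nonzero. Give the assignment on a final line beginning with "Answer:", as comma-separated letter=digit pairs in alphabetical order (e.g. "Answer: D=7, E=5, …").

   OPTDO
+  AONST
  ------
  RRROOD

Step 1. [col 1: O + T ≡ D (mod 10)] several values work for O in column 1 (O + T ≡ D (mod 10), carry-in 0); try O=6, so O=6.
Step 2. [col 1: O + T ≡ D (mod 10)] several values work for D in column 1 (O + T ≡ D (mod 10), carry-in 0); try D=9 ⇒ D=9.
Step 3. [R] adding two 5-digit numbers gives at most 5+1 digits, and here it does — R is that final carry and must be 1, so R=1.
Step 4. [col 1: O + T ≡ D (mod 10)] column 1 reads O+T+carry(0)=D with O=6, D=9; with digits 1,6,9 already taken and all letters distinct, the only value for T is 3. So T=3.
Step 5. [col 2: D + S ≡ O (mod 10)] column 2 reads D+S+carry(0)=O with D=9, O=6; with digits 1,3,6,9 already taken and all letters distinct, the only value for S is 7, so S=7.
Step 6. [col 3: T + N ≡ O (mod 10)] in column 3 we have T+N≡O with carry-in 1; given T=3, O=6 and digits 1,3,6,7,9 already taken and all letters distinct, that pins N to 2, so N=2.
Step 7. [col 4: P + O ≡ R (mod 10)] in column 4 we have P+O≡R with carry-in 0; given O=6, R=1 and digits 1,2,3,6,7,9 already taken and all letters distinct, that pins P to 5, so P=5.
Step 8. [col 5: O + A ≡ R (mod 10)] column 5: given O=6, R=1, carry-in 1, and digits 1,2,3,5,6,7,9 already taken and all letters distinct, O+A≡R (mod 10) forces A=4. So A=4.

Answer: A=4, D=9, N=2, O=6, P=5, R=1, S=7, T=3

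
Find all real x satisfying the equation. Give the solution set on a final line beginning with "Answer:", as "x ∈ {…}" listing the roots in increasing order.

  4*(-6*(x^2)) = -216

Step 1. [4*(-6*(x^2)) = -216] divide by the outer 4 ⇒ div: -6*(x^2) = -54.
Step 2. [-6*(x^2) = -54] leading coefficient -6: divide by -6, so div: x^2 = 9.
Step 3. [x^2 = 9] LHS squared, RHS 9 ≥ 0: apply √ (±) ⇒ sqrt: x = 3 or -3.

Answer: x ∈ {-3, 3}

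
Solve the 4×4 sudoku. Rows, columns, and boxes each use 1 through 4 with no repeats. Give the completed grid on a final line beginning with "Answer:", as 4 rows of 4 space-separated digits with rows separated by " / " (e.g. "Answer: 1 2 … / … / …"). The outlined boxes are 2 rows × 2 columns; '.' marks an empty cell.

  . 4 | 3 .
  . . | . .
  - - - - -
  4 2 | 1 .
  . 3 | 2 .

Step 1. [r2c2∈{1}] only 1 remains possible at r2c2 ⇒ r2c2=1.
Step 2. [r1c1∈{2}] only 2 remains possible at r1c1. So r1c1=2.
Step 3. [r4c4∈{4}] r4c4's peers cover all but 4, so r4c4=4.
Step 4. [r2c3∈{4}] nothing but 4 survives at r2c3. So r2c3=4.
Step 5. [r2c4∈{2}] r2c4 has the single candidate 2 ⇒ r2c4=2.
Step 6. [r1c4∈{1}] nothing but 1 survives at r1c4. So r1c4=1.
Step 7. [r2c1∈{3}] r2c1 has the single candidate 3. So r2c1=3.
Step 8. [r3c4∈{3}] only 3 remains possible at r3c4. So r3c4=3.
Step 9. [r4c1∈{1}] r4c1 has the single candidate 1. So r4c1=1.

Answer: 2 4 3 1 / 3 1 4 2 / 4 2 1 3 / 1 3 2 4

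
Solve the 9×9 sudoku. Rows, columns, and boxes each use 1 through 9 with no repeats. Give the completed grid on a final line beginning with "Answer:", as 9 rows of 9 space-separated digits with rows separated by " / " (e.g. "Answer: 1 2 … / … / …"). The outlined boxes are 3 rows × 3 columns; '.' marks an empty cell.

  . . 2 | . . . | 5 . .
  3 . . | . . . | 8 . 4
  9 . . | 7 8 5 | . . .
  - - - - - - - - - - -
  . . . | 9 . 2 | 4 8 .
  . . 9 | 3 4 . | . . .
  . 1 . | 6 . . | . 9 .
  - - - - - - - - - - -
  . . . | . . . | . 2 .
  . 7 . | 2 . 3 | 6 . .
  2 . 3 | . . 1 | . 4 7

Step 1. [r1c9∈{1,3,6,9}] r1c9 is the only open cell in box 3 admitting 9, so r1c9=9.
Step 2. [r2c4∈{1}] r2c4 is down to just 1, so r2c4=1.
Step 3. [r8c5∈{5,9}] across row 8, 9 lands solely at r8c5, so r8c5=9.
Step 4. [r5c2∈{2,5,6,8}] in col 2, 2 fits only at r5c2. So r5c2=2.
Step 5. [r1c4∈{4}] only 4 remains possible at r1c4. So r1c4=4.
Step 6. [r1c6∈{6}] nothing but 6 survives at r1c6. So r1c6=6.
Step 7. [r7c6∈{4,7,8}] r7c6 is the only open cell in col 6 admitting 4, so r7c6=4.
Step 8. [r7c5∈{5,6,7}] row 7 places 7 nowhere but r7c5 ⇒ r7c5=7.
Step 9. [r6c5∈{5}] nothing but 5 survives at r6c5, so r6c5=5.
Step 10. [r1c2∈{8}] r1c2's peers cover all but 8 ⇒ r1c2=8.
Step 11. [r4c2∈{3,5,6}] 3 has one home in col 2: r4c2. So r4c2=3.
Step 12. [r9c7∈{9}] r9c7 is down to just 9. So r9c7=9.
Step 13. [r9c4∈{5,8}] 8 has one home in row 9: r9c4, so r9c4=8.
Step 14. [r9c2∈{5,6}] r9c2 is the only open cell in row 9 admitting 5, so r9c2=5.
Step 15. [r2c2∈{6}] r2c2 is down to just 6, so r2c2=6.
Step 16. [r2c8∈{7}] r2c8 is down to just 7 ⇒ r2c8=7.
Step 17. [r1c1∈{1,7}] 7 has one home in row 1: r1c1 ⇒ r1c1=7.
Step 18. [r1c8∈{1,3}] row 1 places 1 nowhere but r1c8. So r1c8=1.
Step 19. [r8c8∈{5}] r8c8's peers cover all but 5 ⇒ r8c8=5.
Step 20. [r5c8∈{6}] r5c8's peers cover all but 6, so r5c8=6.
Step 21. [r4c3∈{5,6,7}] row 4 places 7 nowhere but r4c3 ⇒ r4c3=7.
Step 22. [r7c3∈{1,6,8}] r7c3 is the only open cell in col 3 admitting 6. So r7c3=6.
Step 23. [r3c9∈{2,3,6}] in row 3, 6 fits only at r3c9. So r3c9=6.
Step 24. [r6c9∈{2,3}] in col 9, 2 fits only at r6c9, so r6c9=2.
Step 25. [r7c9∈{1,3,8}] r7c9 is the only open cell in col 9 admitting 3 ⇒ r7c9=3.
Step 26. [r7c1∈{1,8}] across row 7, 8 lands solely at r7c1, so r7c1=8.
Step 27. [r8c1∈{1,4}] across col 1, 1 lands solely at r8c1. So r8c1=1.
Step 28. [r5c1∈{5}] nothing but 5 survives at r5c1 ⇒ r5c1=5.
Step 29. [r5c6∈{7,8}] r5c6 is the only open cell in row 5 admitting 8 ⇒ r5c6=8.
Step 30. [r6c7∈{3,7}] 3 has one home in row 6: r6c7, so r6c7=3.
Step 31. [r8c3∈{4}] r8c3 has the single candidate 4. So r8c3=4.
Step 32. [r5c9∈{1}] only 1 remains possible at r5c9 ⇒ r5c9=1.
Step 33. [r7c7∈{1}] only 1 remains possible at r7c7. So r7c7=1.
Step 34. [r5c7∈{7}] nothing but 7 survives at r5c7, so r5c7=7.
Step 35. [r4c1∈{6}] nothing but 6 survives at r4c1, so r4c1=6.
Step 36. [r3c8∈{3}] only 3 remains possible at r3c8 ⇒ r3c8=3.
Step 37. [r6c1∈{4}] only 4 remains possible at r6c1, so r6c1=4.
Step 38. [r1c5∈{3}] r1c5's peers cover all but 3 ⇒ r1c5=3.
Step 39. [r2c5∈{2}] r2c5 is down to just 2, so r2c5=2.
Step 40. [r3c7∈{2}] only 2 remains possible at r3c7 ⇒ r3c7=2.
Step 41. [r4c9∈{5}] r4c9 has the single candidate 5. So r4c9=5.
Step 42. [r2c6∈{9}] only 9 remains possible at r2c6 ⇒ r2c6=9.
Step 43. [r7c2∈{9}] r7c2 has the single candidate 9, so r7c2=9.
Step 44. [r8c9∈{8}] nothing but 8 survives at r8c9, so r8c9=8.
Step 45. [r9c5∈{6}] nothing but 6 survives at r9c5, so r9c5=6.
Step 46. [r6c6∈{7}] r6c6 is down to just 7 ⇒ r6c6=7.
Step 47. [r3c2∈{4}] r3c2 has the single candidate 4, so r3c2=4.
Step 48. [r3c3∈{1}] r3c3's peers cover all but 1 ⇒ r3c3=1.
Step 49. [r2c3∈{5}] r2c3 has the single candidate 5, so r2c3=5.
Step 50. [r6c3∈{8}] r6c3 is down to just 8. So r6c3=8.
Step 51. [r7c4∈{5}] only 5 remains possible at r7c4 ⇒ r7c4=5.
Step 52. [r4c5∈{1}] r4c5 has the single candidate 1 ⇒ r4c5=1.

Answer: 7 8 2 4 3 6 5 1 9 / 3 6 5 1 2 9 8 7 4 / 9 4 1 7 8 5 2 3 6 / 6 3 7 9 1 2 4 8 5 / 5 2 9 3 4 8 7 6 1 / 4 1 8 6 5 7 3 9 2 / 8 9 6 5 7 4 1 2 3 / 1 7 4 2 9 3 6 5 8 / 2 5 3 8 6 1 9 4 7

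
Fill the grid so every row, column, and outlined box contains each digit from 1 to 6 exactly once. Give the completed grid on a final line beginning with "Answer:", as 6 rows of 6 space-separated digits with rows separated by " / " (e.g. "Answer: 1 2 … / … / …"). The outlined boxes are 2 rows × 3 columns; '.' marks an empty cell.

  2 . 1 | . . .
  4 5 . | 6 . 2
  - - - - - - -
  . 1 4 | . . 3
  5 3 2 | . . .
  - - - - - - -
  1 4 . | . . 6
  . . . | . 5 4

Step 1. [r6c1∈{3,6}] r6c1 is the only open cell in col 1 admitting 3, so r6c1=3.
Step 2. [r4c5∈{1,4,6}] r4c5 is the only open cell in row 4 admitting 6. So r4c5=6.
Step 3. [r3c4∈{2,5}] in row 3, 5 fits only at r3c4. So r3c4=5.
Step 4. [r1c5∈{3,4}] 4 has one home in col 5: r1c5. So r1c5=4.
Step 5. [r6c2∈{2,6}] r6c2 is the only open cell in col 2 admitting 2. So r6c2=2.
Step 6. [r5c4∈{2,3}] in col 4, 2 fits only at r5c4. So r5c4=2.
Step 7. [r2c5∈{1,3}] r2c5 is the only open cell in row 2 admitting 1, so r2c5=1.
Step 8. [r4c4∈{1,4}] 4 has one home in row 4: r4c4 ⇒ r4c4=4.
Step 9. [r4c6∈{1}] nothing but 1 survives at r4c6. So r4c6=1.
Step 10. [r5c5∈{3}] r5c5 has the single candidate 3, so r5c5=3.
Step 11. [r3c1∈{6}] r3c1 has the single candidate 6 ⇒ r3c1=6.
Step 12. [r5c3∈{5}] nothing but 5 survives at r5c3. So r5c3=5.
Step 13. [r6c4∈{1}] r6c4 is down to just 1 ⇒ r6c4=1.
Step 14. [r1c4∈{3}] nothing but 3 survives at r1c4, so r1c4=3.
Step 15. [r6c3∈{6}] r6c3's peers cover all but 6. So r6c3=6.
Step 16. [r1c6∈{5}] r1c6 has the single candidate 5, so r1c6=5.
Step 17. [r3c5∈{2}] only 2 remains possible at r3c5. So r3c5=2.
Step 18. [r2c3∈{3}] only 3 remains possible at r2c3, so r2c3=3.
Step 19. [r1c2∈{6}] r1c2 is down to just 6, so r1c2=6.

Answer: 2 6 1 3 4 5 / 4 5 3 6 1 2 / 6 1 4 5 2 3 / 5 3 2 4 6 1 / 1 4 5 2 3 6 / 3 2 6 1 5 4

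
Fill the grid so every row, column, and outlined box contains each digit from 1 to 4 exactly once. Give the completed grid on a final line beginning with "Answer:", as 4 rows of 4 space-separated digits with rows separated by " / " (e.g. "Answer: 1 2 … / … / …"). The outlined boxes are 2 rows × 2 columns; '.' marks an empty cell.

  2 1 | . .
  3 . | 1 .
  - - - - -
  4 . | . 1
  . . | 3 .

Step 1. [r4c4∈{2,4}] 4 has one home in row 4: r4c4 ⇒ r4c4=4.
Step 2. [r4c2∈{2}] nothing but 2 survives at r4c2 ⇒ r4c2=2.
Step 3. [r2c2∈{4}] r2c2 has the single candidate 4 ⇒ r2c2=4.
Step 4. [r1c4∈{3}] r1c4's peers cover all but 3, so r1c4=3.
Step 5. [r3c2∈{3}] r3c2's peers cover all but 3 ⇒ r3c2=3.
Step 6. [r1c3∈{4}] r1c3 is down to just 4, so r1c3=4.
Step 7. [r4c1∈{1}] r4c1 is down to just 1. So r4c1=1.
Step 8. [r2c4∈{2}] r2c4's peers cover all but 2. So r2c4=2.
Step 9. [r3c3∈{2}] r3c3 has the single candidate 2 ⇒ r3c3=2.

Answer: 2 1 4 3 / 3 4 1 2 / 4 3 2 1 / 1 2 3 4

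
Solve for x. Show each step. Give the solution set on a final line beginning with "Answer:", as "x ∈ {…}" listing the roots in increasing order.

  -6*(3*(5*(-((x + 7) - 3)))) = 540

Step 1. [-6*(3*(5*(-((x + 7) - 3)))) = 540] divide by the outer -6, so div: 3*(5*(-((x + 7) - 3))) = -90.
Step 2. [3*(5*(-((x + 7) - 3))) = -90] 3·(inner) — divide through by 3 ⇒ div: 5*(-((x + 7) - 3)) = -30.
Step 3. [5*(-((x + 7) - 3)) = -30] divide by the outer 5 ⇒ div: -((x + 7) - 3) = -6.
Step 4. [-((x + 7) - 3) = -6] flip signs both sides ⇒ neg: (x + 7) - 3 = 6.
Step 5. [(x + 7) - 3 = 6] peel the -3: add 3 from each side ⇒ sub: x + 7 = 9.
Step 6. [x + 7 = 9] +7 is outermost — subtract 7 both sides ⇒ sub: x = 2.

Answer: x ∈ {2}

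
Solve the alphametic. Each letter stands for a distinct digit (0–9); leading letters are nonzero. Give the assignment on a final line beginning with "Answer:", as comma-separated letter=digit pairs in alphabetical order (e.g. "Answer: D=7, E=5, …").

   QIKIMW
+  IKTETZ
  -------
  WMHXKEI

Step 1. [col 1: W + Z ≡ I (mod 10)] no forcing yet in column 1 (carry-in 0); Z=4 is free and consistent — try it. So Z=4.
Step 2. [col 1: W + Z ≡ I (mod 10)] column 1 (W + Z ≡ I (mod 10), carry-in 0) doesn't pin W yet; pick W=1 and continue, so W=1.
Step 3. [col 1: W + Z ≡ I (mod 10)] from column 1 (W=1, Z=4, carry-in 0, digits 1,4 already taken and all letters distinct): I must equal 5. So I=5.
Step 4. [col 2: M + T ≡ E (mod 10)] no forcing yet in column 2 (carry-in 0); E=8 is free and consistent — try it ⇒ E=8.
Step 5. [col 2: M + T ≡ E (mod 10)] no forcing yet in column 2 (carry-in 0); T=6 is free and consistent — try it. So T=6.
Step 6. [col 2: M + T ≡ E (mod 10)] column 2: given T=6, E=8, carry-in 0, and digits 1,4,5,6,8 already taken and all letters distinct, M+T≡E (mod 10) forces M=2 ⇒ M=2.
Step 7. [col 3: I + E ≡ K (mod 10)] from column 3 (I=5, E=8, carry-in 0, digits 1,2,4,5,6,8 already taken and all letters distinct): K must equal 3 ⇒ K=3.
Step 8. [col 4: K + T ≡ X (mod 10)] column 4 reads K+T+carry(1)=X with K=3, T=6; with digits 1,2,3,4,5,6,8 already taken and all letters distinct, the only value for X is 0 ⇒ X=0.
Step 9. [col 5: I + K ≡ H (mod 10)] from column 5 (I=5, K=3, carry-in 1, digits 0,1,2,3,4,5,6,8 already taken and all letters distinct): H must equal 9, so H=9.
Step 10. [col 6: Q + I ≡ M (mod 10)] in column 6 we have Q+I≡M with carry-in 0; given I=5, M=2 and digits 0,1,2,3,4,5,6,8,9 already taken and all letters distinct, that pins Q to 7. So Q=7.

Answer: E=8, H=9, I=5, K=3, M=2, Q=7, T=6, W=1, X=0, Z=4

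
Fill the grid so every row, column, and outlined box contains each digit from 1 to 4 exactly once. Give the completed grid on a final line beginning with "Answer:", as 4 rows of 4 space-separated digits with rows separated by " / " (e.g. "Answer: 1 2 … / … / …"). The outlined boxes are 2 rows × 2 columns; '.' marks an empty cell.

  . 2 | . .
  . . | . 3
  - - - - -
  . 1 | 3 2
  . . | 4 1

Step 1. [r1c1∈{1,3,4}] across row 1, 3 lands solely at r1c1. So r1c1=3.
Step 2. [r2c1∈{1,4}] col 1 places 1 nowhere but r2c1, so r2c1=1.
Step 3. [r1c4∈{4}] nothing but 4 survives at r1c4, so r1c4=4.
Step 4. [r4c2∈{3}] r4c2 has the single candidate 3 ⇒ r4c2=3.
Step 5. [r1c3∈{1}] nothing but 1 survives at r1c3 ⇒ r1c3=1.
Step 6. [r2c2∈{4}] r2c2 has the single candidate 4 ⇒ r2c2=4.
Step 7. [r3c1∈{4}] nothing but 4 survives at r3c1. So r3c1=4.
Step 8. [r2c3∈{2}] only 2 remains possible at r2c3 ⇒ r2c3=2.
Step 9. [r4c1∈{2}] r4c1 has the single candidate 2. So r4c1=2.

Answer: 3 2 1 4 / 1 4 2 3 / 4 1 3 2 / 2 3 4 1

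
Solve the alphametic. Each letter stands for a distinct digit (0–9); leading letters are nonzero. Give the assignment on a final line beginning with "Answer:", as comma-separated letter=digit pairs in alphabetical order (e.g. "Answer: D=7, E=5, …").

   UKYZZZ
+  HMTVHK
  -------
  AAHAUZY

Step 1. [col 1: Z + K ≡ Y (mod 10)] K=8 is one option consistent with column 1 (Z + K ≡ Y (mod 10), carry-in 0) — take it. So K=8.
Step 2. [A] adding two 6-digit numbers gives at most 6+1 digits, and here it does — A is that final carry and must be 1 ⇒ A=1.
Step 3. [col 1: Z + K ≡ Y (mod 10)] Y=3 is one option consistent with column 1 (Z + K ≡ Y (mod 10), carry-in 0) — take it. So Y=3.
Step 4. [col 1: Z + K ≡ Y (mod 10)] column 1: given K=8, Y=3, carry-in 0, and digits 1,3,8 already taken and all letters distinct, Z+K≡Y (mod 10) forces Z=5, so Z=5.
Step 5. [col 2: Z + H ≡ Z (mod 10)] column 2: given Z=5, carry-in 1, and digits 1,3,5,8 already taken and all letters distinct, Z+H≡Z (mod 10) forces H=9. So H=9.
Step 6. [col 3: Z + V ≡ U (mod 10)] V=6 is one option consistent with column 3 (Z + V ≡ U (mod 10), carry-in 1) — take it. So V=6.
Step 7. [col 3: Z + V ≡ U (mod 10)] in column 3 we have Z+V≡U with carry-in 1; given Z=5, V=6 and digits 1,3,5,6,8,9 already taken and all letters distinct, that pins U to 2. So U=2.
Step 8. [col 4: Y + T ≡ A (mod 10)] column 4 reads Y+T+carry(1)=A with Y=3, A=1; with digits 1,2,3,5,6,8,9 already taken and all letters distinct, the only value for T is 7 ⇒ T=7.
Step 9. [col 5: K + M ≡ H (mod 10)] column 5: given K=8, H=9, carry-in 1, and digits 1,2,3,5,6,7,8,9 already taken and all letters distinct, K+M≡H (mod 10) forces M=0, so M=0.

Answer: A=1, H=9, K=8, M=0, T=7, U=2, V=6, Y=3, Z=5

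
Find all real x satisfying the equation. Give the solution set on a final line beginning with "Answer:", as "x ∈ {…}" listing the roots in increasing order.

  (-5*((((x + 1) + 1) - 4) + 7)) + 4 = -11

Step 1. [(-5*((((x + 1) + 1) - 4) + 7)) + 4 = -11] peel the +4: subtract 4 from each side. So sub: -5*((((x + 1) + 1) - 4) + 7) = -15.
Step 2. [-5*((((x + 1) + 1) - 4) + 7) = -15] -5 out front; divide by -5 ⇒ div: (((x + 1) + 1) - 4) + 7 = 3.
Step 3. [(((x + 1) + 1) - 4) + 7 = 3] the outer +7 inverts by subtracting 7 ⇒ sub: ((x + 1) + 1) - 4 = -4.
Step 4. [((x + 1) + 1) - 4 = -4] 4 comes off first (add 4), so sub: (x + 1) + 1 = 0.
Step 5. [(x + 1) + 1 = 0] +1 is outermost — subtract 1 both sides. So sub: x + 1 = -1.
Step 6. [x + 1 = -1] +1 is outermost — subtract 1 both sides ⇒ sub: x = -2.

Answer: x ∈ {-2}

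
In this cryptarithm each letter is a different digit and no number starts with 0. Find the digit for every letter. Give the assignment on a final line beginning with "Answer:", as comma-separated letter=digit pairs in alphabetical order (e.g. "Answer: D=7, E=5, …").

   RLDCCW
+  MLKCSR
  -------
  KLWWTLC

Step 1. [col 1: W + R ≡ C (mod 10)] no forcing yet in column 1 (carry-in 0); R=5 is free and consistent — try it ⇒ R=5.
Step 2. [K] K is the leading digit of a 7-digit sum of two 6-digit numbers; the final carry is exactly 1, so K=1.
Step 3. [col 1: W + R ≡ C (mod 10)] W=8 is one option consistent with column 1 (W + R ≡ C (mod 10), carry-in 0) — take it. So W=8.
Step 4. [col 1: W + R ≡ C (mod 10)] in column 1 we have W+R≡C with carry-in 0; given W=8, R=5 and digits 1,5,8 already taken and all letters distinct, that pins C to 3 ⇒ C=3.
Step 5. [col 2: C + S ≡ L (mod 10)] S=0 is one option consistent with column 2 (C + S ≡ L (mod 10), carry-in 1) — take it, so S=0.
Step 6. [col 2: C + S ≡ L (mod 10)] column 2 reads C+S+carry(1)=L with C=3, S=0; with digits 0,1,3,5,8 already taken and all letters distinct, the only value for L is 4, so L=4.
Step 7. [col 3: C + C ≡ T (mod 10)] in column 3 we have C+C≡T with carry-in 0; given C=3 and digits 0,1,3,4,5,8 already taken and all letters distinct, that pins T to 6. So T=6.
Step 8. [col 4: D + K ≡ W (mod 10)] column 4 reads D+K+carry(0)=W with K=1, W=8; with digits 0,1,3,4,5,6,8 already taken and all letters distinct, the only value for D is 7 ⇒ D=7.
Step 9. [col 6: R + M ≡ L (mod 10)] column 6 reads R+M+carry(0)=L with R=5, L=4; with digits 0,1,3,4,5,6,7,8 already taken and all letters distinct, the only value for M is 9 ⇒ M=9.

Answer: C=3, D=7, K=1, L=4, M=9, R=5, S=0, T=6, W=8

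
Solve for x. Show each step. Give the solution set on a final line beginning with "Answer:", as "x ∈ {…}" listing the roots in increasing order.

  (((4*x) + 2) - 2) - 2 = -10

Step 1. [(((4*x) + 2) - 2) - 2 = -10] peel the -2: add 2 from each side, so sub: ((4*x) + 2) - 2 = -8.
Step 2. [((4*x) + 2) - 2 = -8] the outer -2 inverts by adding 2. So sub: (4*x) + 2 = -6.
Step 3. [(4*x) + 2 = -6] +2 is outermost — subtract 2 both sides, so sub: 4*x = -8.
Step 4. [4*x = -8] 4 out front; divide by 4, so div: x = -2.

Answer: x ∈ {-2}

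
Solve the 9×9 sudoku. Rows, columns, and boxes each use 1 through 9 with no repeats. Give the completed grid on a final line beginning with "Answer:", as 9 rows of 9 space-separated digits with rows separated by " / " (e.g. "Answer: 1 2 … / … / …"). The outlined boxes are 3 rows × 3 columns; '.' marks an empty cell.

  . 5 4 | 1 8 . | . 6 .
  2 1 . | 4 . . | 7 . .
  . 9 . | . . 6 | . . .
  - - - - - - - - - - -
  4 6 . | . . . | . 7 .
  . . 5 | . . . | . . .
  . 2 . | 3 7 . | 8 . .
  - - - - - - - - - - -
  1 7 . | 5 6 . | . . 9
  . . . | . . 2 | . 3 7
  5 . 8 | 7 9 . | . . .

Step 1. [r6c9∈{1,4,5,6}] across row 6, 6 lands solely at r6c9 ⇒ r6c9=6.
Step 2. [r6c1∈{9}] nothing but 9 survives at r6c1, so r6c1=9.
Step 3. [r3c4∈{2}] only 2 remains possible at r3c4, so r3c4=2.
Step 4. [r7c8∈{2,4,8}] r7c8 is the only open cell in box 9 admitting 8, so r7c8=8.
Step 5. [r8c7∈{1,4,5,6}] 5 has one home in row 8: r8c7. So r8c7=5.
Step 6. [r3c1∈{3,7,8}] 8 has one home in box 1: r3c1, so r3c1=8.
Step 7. [r8c5∈{1,4}] 1 has one home in row 8: r8c5 ⇒ r8c5=1.
Step 8. [r5c5∈{2,4}] across col 5, 4 lands solely at r5c5, so r5c5=4.
Step 9. [r6c8∈{1,4,5}] row 6 places 4 nowhere but r6c8. So r6c8=4.
Step 10. [r4c9∈{1,2,3,5}] r4c9 is the only open cell in box 6 admitting 5 ⇒ r4c9=5.
Step 11. [r9c7∈{1,2,4,6}] 6 has one home in row 9: r9c7 ⇒ r9c7=6.
Step 12. [r5c2∈{3,8}] in col 2, 8 fits only at r5c2, so r5c2=8.
Step 13. [r1c6∈{3,7,9}] in col 6, 7 fits only at r1c6 ⇒ r1c6=7.
Step 14. [r1c7∈{2,3,9}] in row 1, 9 fits only at r1c7 ⇒ r1c7=9.
Step 15. [r5c8∈{1,2,9}] across col 8, 9 lands solely at r5c8. So r5c8=9.
Step 16. [r5c6∈{1}] r5c6 is down to just 1. So r5c6=1.
Step 17. [r1c1∈{3}] r1c1's peers cover all but 3 ⇒ r1c1=3.
Step 18. [r4c7∈{1,2,3}] box 6 places 1 nowhere but r4c7 ⇒ r4c7=1.
Step 19. [r9c2∈{3,4}] col 2 places 3 nowhere but r9c2 ⇒ r9c2=3.
Step 20. [r2c6∈{3,5,9}] row 2 places 9 nowhere but r2c6, so r2c6=9.
Step 21. [r9c8∈{1,2}] across col 8, 2 lands solely at r9c8 ⇒ r9c8=2.
Step 22. [r7c7∈{4}] r7c7's peers cover all but 4, so r7c7=4.
Step 23. [r3c7∈{3}] r3c7 is down to just 3, so r3c7=3.
Step 24. [r2c8∈{5}] only 5 remains possible at r2c8. So r2c8=5.
Step 25. [r9c9∈{1}] r9c9 is down to just 1 ⇒ r9c9=1.
Step 26. [r8c3∈{6,9}] in row 8, 9 fits only at r8c3 ⇒ r8c3=9.
Step 27. [r5c9∈{2,3}] r5c9 is the only open cell in row 5 admitting 3, so r5c9=3.
Step 28. [r8c4∈{8}] r8c4 has the single candidate 8. So r8c4=8.
Step 29. [r9c6∈{4}] r9c6 is down to just 4. So r9c6=4.
Step 30. [r1c9∈{2}] nothing but 2 survives at r1c9, so r1c9=2.
Step 31. [r3c8∈{1}] only 1 remains possible at r3c8 ⇒ r3c8=1.
Step 32. [r3c9∈{4}] only 4 remains possible at r3c9 ⇒ r3c9=4.
Step 33. [r6c6∈{5}] nothing but 5 survives at r6c6. So r6c6=5.
Step 34. [r4c3∈{3}] r4c3 has the single candidate 3 ⇒ r4c3=3.
Step 35. [r8c2∈{4}] r8c2 is down to just 4. So r8c2=4.
Step 36. [r3c5∈{5}] r3c5 is down to just 5 ⇒ r3c5=5.
Step 37. [r5c1∈{7}] nothing but 7 survives at r5c1. So r5c1=7.
Step 38. [r6c3∈{1}] r6c3 is down to just 1 ⇒ r6c3=1.
Step 39. [r2c5∈{3}] nothing but 3 survives at r2c5. So r2c5=3.
Step 40. [r7c3∈{2}] only 2 remains possible at r7c3 ⇒ r7c3=2.
Step 41. [r8c1∈{6}] r8c1's peers cover all but 6. So r8c1=6.
Step 42. [r4c6∈{8}] r4c6 has the single candidate 8. So r4c6=8.
Step 43. [r5c4∈{6}] r5c4 has the single candidate 6 ⇒ r5c4=6.
Step 44. [r7c6∈{3}] r7c6 has the single candidate 3, so r7c6=3.
Step 45. [r2c9∈{8}] r2c9 has the single candidate 8. So r2c9=8.
Step 46. [r4c5∈{2}] r4c5 has the single candidate 2. So r4c5=2.
Step 47. [r2c3∈{6}] nothing but 6 survives at r2c3, so r2c3=6.
Step 48. [r5c7∈{2}] r5c7 has the single candidate 2 ⇒ r5c7=2.
Step 49. [r4c4∈{9}] r4c4's peers cover all but 9. So r4c4=9.
Step 50. [r3c3∈{7}] r3c3 has the single candidate 7 ⇒ r3c3=7.

Answer: 3 5 4 1 8 7 9 6 2 / 2 1 6 4 3 9 7 5 8 / 8 9 7 2 5 6 3 1 4 / 4 6 3 9 2 8 1 7 5 / 7 8 5 6 4 1 2 9 3 / 9 2 1 3 7 5 8 4 6 / 1 7 2 5 6 3 4 8 9 / 6 4 9 8 1 2 5 3 7 / 5 3 8 7 9 4 6 2 1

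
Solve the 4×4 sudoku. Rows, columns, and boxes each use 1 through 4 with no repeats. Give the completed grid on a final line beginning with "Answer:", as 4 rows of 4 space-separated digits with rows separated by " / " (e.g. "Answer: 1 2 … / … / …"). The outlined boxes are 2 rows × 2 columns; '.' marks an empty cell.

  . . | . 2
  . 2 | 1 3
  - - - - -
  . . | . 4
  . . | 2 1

Step 1. [r2c1∈{4}] nothing but 4 survives at r2c1. So r2c1=4.
Step 2. [r4c1∈{3}] only 3 remains possible at r4c1. So r4c1=3.
Step 3. [r3c2∈{1}] r3c2's peers cover all but 1 ⇒ r3c2=1.
Step 4. [r1c2∈{3}] r1c2 is down to just 3. So r1c2=3.
Step 5. [r4c2∈{4}] r4c2 is down to just 4 ⇒ r4c2=4.
Step 6. [r1c1∈{1}] r1c1 is down to just 1. So r1c1=1.
Step 7. [r3c3∈{3}] r3c3's peers cover all but 3, so r3c3=3.
Step 8. [r1c3∈{4}] r1c3 has the single candidate 4, so r1c3=4.
Step 9. [r3c1∈{2}] only 2 remains possible at r3c1, so r3c1=2.

Answer: 1 3 4 2 / 4 2 1 3 / 2 1 3 4 / 3 4 2 1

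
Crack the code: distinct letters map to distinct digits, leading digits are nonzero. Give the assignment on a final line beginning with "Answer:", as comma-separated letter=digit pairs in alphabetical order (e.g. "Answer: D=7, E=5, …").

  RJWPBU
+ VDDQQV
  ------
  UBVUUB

Step 1. [col 1: U + V ≡ B (mod 10)] column 1 (U + V ≡ B (mod 10), carry-in 0) doesn't pin B yet; pick B=0 and continue, so B=0.
Step 2. [col 1: U + V ≡ B (mod 10)] no forcing yet in column 1 (carry-in 0); V=2 is free and consistent — try it. So V=2.
Step 3. [col 1: U + V ≡ B (mod 10)] column 1 reads U+V+carry(0)=B with V=2, B=0; with digits 0,2 already taken and all letters distinct, the only value for U is 8, so U=8.
Step 4. [col 2: B + Q ≡ U (mod 10)] from column 2 (B=0, U=8, carry-in 1, digits 0,2,8 already taken and all letters distinct): Q must equal 7 ⇒ Q=7.
Step 5. [col 3: P + Q ≡ U (mod 10)] column 3 reads P+Q+carry(0)=U with Q=7, U=8; with digits 0,2,7,8 already taken and all letters distinct, the only value for P is 1. So P=1.
Step 6. [col 4: W + D ≡ V (mod 10)] D=3 is one option consistent with column 4 (W + D ≡ V (mod 10), carry-in 0) — take it ⇒ D=3.
Step 7. [col 4: W + D ≡ V (mod 10)] column 4: given D=3, V=2, carry-in 0, and digits 0,1,2,3,7,8 already taken and all letters distinct, W+D≡V (mod 10) forces W=9 ⇒ W=9.
Step 8. [col 5: J + D ≡ B (mod 10)] from column 5 (D=3, B=0, carry-in 1, digits 0,1,2,3,7,8,9 already taken and all letters distinct): J must equal 6, so J=6.
Step 9. [col 6: R + V ≡ U (mod 10)] column 6 reads R+V+carry(1)=U with V=2, U=8; with digits 0,1,2,3,6,7,8,9 already taken and all letters distinct, the only value for R is 5. So R=5.

Answer: B=0, D=3, J=6, P=1, Q=7, R=5, U=8, V=2, W=9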